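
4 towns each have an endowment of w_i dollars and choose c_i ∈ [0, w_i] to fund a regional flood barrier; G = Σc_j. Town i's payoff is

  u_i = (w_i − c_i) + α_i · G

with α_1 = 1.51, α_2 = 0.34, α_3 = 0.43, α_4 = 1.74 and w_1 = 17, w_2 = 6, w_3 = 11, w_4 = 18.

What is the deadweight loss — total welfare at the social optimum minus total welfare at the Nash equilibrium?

51.34

∂u_i/∂c_i = α_i − 1, so town i contributes w_i if α_i > 1, else 0.
α_i > 1 for i ∈ {1, 4}; NE contributions (17, 0, 0, 18), G = 35.
W^NE = Σw_i − G^NE + (Σα_i)·G^NE = 52 + 3.02·35 = 157.7.
Planner: ∂(Σu_j)/∂c_i = Σα_j − 1 = 3.02 > 0, so everyone contributes w_i; G^SO = 52, W^SO = 52 + 3.02·52 = 209.04.
Deadweight loss = 51.34.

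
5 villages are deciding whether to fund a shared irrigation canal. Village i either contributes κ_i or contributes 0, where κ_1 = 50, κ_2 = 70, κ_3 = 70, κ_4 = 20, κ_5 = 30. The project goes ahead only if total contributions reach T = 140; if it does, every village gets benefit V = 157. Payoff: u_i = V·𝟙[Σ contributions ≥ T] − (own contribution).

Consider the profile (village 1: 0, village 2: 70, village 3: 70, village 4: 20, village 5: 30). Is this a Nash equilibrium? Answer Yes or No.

No

Total = 190 ≥ 140: provided.
Village 1 (pledges 0, payoff 157): pledging 50 → total 240, payoff 107. No gain.
Village 2 (pledges 70, payoff 87): dropping to 0 → total 120, payoff 0. No gain.
Village 3 (pledges 70, payoff 87): dropping to 0 → total 120, payoff 0. No gain.
Village 4 (pledges 20, payoff 137): dropping to 0 → total 170, payoff 157. Profitable deviation.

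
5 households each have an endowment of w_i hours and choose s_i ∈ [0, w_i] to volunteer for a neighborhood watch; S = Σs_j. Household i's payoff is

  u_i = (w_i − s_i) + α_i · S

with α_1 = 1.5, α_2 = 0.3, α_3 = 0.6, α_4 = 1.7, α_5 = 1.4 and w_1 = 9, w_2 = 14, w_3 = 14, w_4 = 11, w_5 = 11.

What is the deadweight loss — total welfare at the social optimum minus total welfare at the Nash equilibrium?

∂u_i/∂s_i = α_i − 1, so household i contributes w_i if α_i > 1, else 0.
α_i > 1 for i ∈ {1, 4, 5}; NE contributions (9, 0, 0, 11, 11), S = 31.
W^NE = Σw_i − S^NE + (Σα_i)·S^NE = 59 + 4.5·31 = 198.5.
Planner: ∂(Σu_j)/∂s_i = Σα_j − 1 = 4.5 > 0, so everyone contributes w_i; S^SO = 59, W^SO = 59 + 4.5·59 = 324.5.
Deadweight loss = 126.

126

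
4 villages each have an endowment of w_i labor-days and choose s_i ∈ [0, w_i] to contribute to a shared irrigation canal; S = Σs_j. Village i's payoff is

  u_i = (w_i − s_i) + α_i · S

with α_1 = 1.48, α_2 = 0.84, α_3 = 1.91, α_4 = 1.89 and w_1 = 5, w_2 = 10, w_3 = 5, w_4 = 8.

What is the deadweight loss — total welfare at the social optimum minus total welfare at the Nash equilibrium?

∂u_i/∂s_i = α_i − 1, so village i contributes w_i if α_i > 1, else 0.
α_i > 1 for i ∈ {1, 3, 4}; NE contributions (5, 0, 5, 8), S = 18.
W^NE = Σw_i − S^NE + (Σα_i)·S^NE = 28 + 5.12·18 = 120.16.
Planner: ∂(Σu_j)/∂s_i = Σα_j − 1 = 5.12 > 0, so everyone contributes w_i; S^SO = 28, W^SO = 28 + 5.12·28 = 171.36.
Deadweight loss = 51.2.

51.2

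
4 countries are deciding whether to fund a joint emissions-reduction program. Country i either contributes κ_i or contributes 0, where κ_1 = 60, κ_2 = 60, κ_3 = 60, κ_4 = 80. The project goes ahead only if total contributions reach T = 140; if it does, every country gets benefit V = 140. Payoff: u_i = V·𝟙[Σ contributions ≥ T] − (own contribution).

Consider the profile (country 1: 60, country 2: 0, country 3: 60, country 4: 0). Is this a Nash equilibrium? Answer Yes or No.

No

Total = 120 < 140: not provided.
Country 1 (pledges 60, payoff -60): dropping to 0 → total 60, payoff 0. Profitable deviation.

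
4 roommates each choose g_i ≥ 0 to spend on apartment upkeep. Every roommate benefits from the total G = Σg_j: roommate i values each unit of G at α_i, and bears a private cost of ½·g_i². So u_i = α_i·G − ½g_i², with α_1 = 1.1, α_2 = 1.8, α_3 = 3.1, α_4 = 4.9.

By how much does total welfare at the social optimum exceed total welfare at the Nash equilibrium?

137.845

Roommate i's FOC: ∂u_i/∂g_i = α_i − g_i = 0, so g_i* = α_i.
NE contributions = (1.1, 1.8, 3.1, 4.9); G = 10.9.
W^NE = (Σα)·G − ½Σα_i² = 10.9² − ½·38.07 = 99.775.
Planner sets g_i = Σα_j = 10.9 for every i, so G^SO = 4·10.9 = 43.6.
W^SO = (Σα)·G^SO − ½·4·(Σα)² = (4/2)·10.9² = 237.62.
Deadweight loss = W^SO − W^NE = 137.845.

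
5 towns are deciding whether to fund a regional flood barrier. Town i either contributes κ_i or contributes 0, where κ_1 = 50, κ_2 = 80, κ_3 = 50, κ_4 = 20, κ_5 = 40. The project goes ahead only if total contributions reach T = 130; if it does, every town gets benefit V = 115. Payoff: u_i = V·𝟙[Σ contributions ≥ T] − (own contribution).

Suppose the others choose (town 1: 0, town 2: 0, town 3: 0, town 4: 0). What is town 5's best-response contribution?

Others' total = 0. Even contributing 40 gives 40 < 130: no benefit either way.
Best response: 0.

0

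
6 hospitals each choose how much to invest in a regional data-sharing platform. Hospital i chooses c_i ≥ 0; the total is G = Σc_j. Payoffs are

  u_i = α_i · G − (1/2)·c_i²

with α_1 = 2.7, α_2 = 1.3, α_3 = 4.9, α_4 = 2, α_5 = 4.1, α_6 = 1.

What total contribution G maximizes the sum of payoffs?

Planner FOC: ∂(Σu_j)/∂c_i = (Σα_j) − c_i = 0, so c_i^SO = Σα_j = 16 for every i; G^SO = 96.

96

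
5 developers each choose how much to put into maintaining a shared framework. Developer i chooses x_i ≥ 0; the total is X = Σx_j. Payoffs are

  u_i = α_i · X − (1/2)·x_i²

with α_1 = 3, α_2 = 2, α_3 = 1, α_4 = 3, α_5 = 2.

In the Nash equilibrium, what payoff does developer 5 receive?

20

Developer i's FOC: ∂u_i/∂x_i = α_i − x_i = 0, so x_i* = α_i.
NE contributions = (3, 2, 1, 3, 2); X = 11.
u_5 = α_5·X − ½·(x_5)² = 2·11 − ½·2² = 20.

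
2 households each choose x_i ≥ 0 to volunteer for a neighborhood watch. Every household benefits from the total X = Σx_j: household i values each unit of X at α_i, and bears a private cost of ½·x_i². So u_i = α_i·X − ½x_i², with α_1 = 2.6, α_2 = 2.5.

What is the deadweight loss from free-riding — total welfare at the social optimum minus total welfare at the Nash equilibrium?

6.505

Household i's FOC: ∂u_i/∂x_i = α_i − x_i = 0, so x_i* = α_i.
NE contributions = (2.6, 2.5); X = 5.1.
W^NE = (Σα)·X − ½Σα_i² = 5.1² − ½·13.01 = 19.505.
Planner sets x_i = Σα_j = 5.1 for every i, so X^SO = 2·5.1 = 10.2.
W^SO = (Σα)·X^SO − ½·2·(Σα)² = (2/2)·5.1² = 26.01.
Deadweight loss = W^SO − W^NE = 6.505.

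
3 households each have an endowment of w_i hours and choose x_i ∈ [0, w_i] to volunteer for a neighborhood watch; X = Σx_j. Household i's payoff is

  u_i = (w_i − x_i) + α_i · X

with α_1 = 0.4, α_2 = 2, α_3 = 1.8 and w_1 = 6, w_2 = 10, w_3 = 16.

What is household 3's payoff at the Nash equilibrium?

∂u_i/∂x_i = α_i − 1, so household i contributes w_i if α_i > 1, else 0.
α_i > 1 for i ∈ {2, 3}; NE contributions (0, 10, 16), X = 26.
u_3 = (16 − 16) + 1.8·26 = 46.8.

46.8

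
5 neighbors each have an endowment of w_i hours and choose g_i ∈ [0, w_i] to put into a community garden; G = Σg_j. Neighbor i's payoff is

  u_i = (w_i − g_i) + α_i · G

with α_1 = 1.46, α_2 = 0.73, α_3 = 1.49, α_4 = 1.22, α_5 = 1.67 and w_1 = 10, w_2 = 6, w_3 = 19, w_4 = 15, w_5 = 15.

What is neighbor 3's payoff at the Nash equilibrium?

∂u_i/∂g_i = α_i − 1, so neighbor i contributes w_i if α_i > 1, else 0.
α_i > 1 for i ∈ {1, 3, 4, 5}; NE contributions (10, 0, 19, 15, 15), G = 59.
u_3 = (19 − 19) + 1.49·59 = 87.91.

87.91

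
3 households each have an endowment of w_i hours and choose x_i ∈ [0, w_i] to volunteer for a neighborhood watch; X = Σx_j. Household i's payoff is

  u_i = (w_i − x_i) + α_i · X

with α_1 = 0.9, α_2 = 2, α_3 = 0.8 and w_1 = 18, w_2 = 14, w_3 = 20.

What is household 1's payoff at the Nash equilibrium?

∂u_i/∂x_i = α_i − 1, so household i contributes w_i if α_i > 1, else 0.
α_i > 1 for i ∈ {2}; NE contributions (0, 14, 0), X = 14.
u_1 = (18 − 0) + 0.9·14 = 30.6.

30.6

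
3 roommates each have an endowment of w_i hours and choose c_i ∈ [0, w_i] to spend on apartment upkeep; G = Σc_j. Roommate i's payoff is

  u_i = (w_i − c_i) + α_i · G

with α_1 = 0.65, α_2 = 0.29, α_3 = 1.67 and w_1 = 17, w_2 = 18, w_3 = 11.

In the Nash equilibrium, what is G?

∂u_i/∂c_i = α_i − 1, so roommate i contributes w_i if α_i > 1, else 0.
α_i > 1 for i ∈ {3}; NE contributions (0, 0, 11), G = 11.

11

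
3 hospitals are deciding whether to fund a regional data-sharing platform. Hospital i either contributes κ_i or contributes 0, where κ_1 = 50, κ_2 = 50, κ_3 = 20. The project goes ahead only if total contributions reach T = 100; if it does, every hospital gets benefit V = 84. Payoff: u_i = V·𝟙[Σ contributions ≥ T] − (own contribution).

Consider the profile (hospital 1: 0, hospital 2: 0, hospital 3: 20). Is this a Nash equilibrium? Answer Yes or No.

No

Total = 20 < 100: not provided.
Hospital 1 (pledges 0, payoff 0): pledging 50 → total 70, payoff -50. No gain.
Hospital 2 (pledges 0, payoff 0): pledging 50 → total 70, payoff -50. No gain.
Hospital 3 (pledges 20, payoff -20): dropping to 0 → total 0, payoff 0. Profitable deviation.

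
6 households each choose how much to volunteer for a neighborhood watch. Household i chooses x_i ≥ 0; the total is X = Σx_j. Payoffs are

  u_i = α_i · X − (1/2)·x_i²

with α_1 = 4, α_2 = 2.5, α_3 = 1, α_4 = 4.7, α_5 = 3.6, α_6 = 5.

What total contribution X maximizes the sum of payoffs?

124.8

Planner FOC: ∂(Σu_j)/∂x_i = (Σα_j) − x_i = 0, so x_i^SO = Σα_j = 20.8 for every i; X^SO = 124.8.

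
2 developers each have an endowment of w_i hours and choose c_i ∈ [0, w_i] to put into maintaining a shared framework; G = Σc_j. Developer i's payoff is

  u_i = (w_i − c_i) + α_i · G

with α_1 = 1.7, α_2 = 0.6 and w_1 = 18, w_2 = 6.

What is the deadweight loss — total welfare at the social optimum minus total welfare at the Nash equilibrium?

7.8

∂u_i/∂c_i = α_i − 1, so developer i contributes w_i if α_i > 1, else 0.
α_i > 1 for i ∈ {1}; NE contributions (18, 0), G = 18.
W^NE = Σw_i − G^NE + (Σα_i)·G^NE = 24 + 1.3·18 = 47.4.
Planner: ∂(Σu_j)/∂c_i = Σα_j − 1 = 1.3 > 0, so everyone contributes w_i; G^SO = 24, W^SO = 24 + 1.3·24 = 55.2.
Deadweight loss = 7.8.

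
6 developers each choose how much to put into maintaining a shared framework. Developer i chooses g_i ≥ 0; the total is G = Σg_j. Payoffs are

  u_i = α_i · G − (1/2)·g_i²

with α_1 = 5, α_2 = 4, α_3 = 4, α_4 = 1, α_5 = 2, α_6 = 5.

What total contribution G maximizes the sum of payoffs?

Planner FOC: ∂(Σu_j)/∂g_i = (Σα_j) − g_i = 0, so g_i^SO = Σα_j = 21 for every i; G^SO = 126.

126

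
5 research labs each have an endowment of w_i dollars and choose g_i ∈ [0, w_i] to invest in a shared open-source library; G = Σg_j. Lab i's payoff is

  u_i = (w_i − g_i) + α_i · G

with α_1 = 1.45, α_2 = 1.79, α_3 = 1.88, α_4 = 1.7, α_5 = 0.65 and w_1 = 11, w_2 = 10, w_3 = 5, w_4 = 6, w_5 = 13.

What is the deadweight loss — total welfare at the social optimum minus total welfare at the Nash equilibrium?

84.11

∂u_i/∂g_i = α_i − 1, so lab i contributes w_i if α_i > 1, else 0.
α_i > 1 for i ∈ {1, 2, 3, 4}; NE contributions (11, 10, 5, 6, 0), G = 32.
W^NE = Σw_i − G^NE + (Σα_i)·G^NE = 45 + 6.47·32 = 252.04.
Planner: ∂(Σu_j)/∂g_i = Σα_j − 1 = 6.47 > 0, so everyone contributes w_i; G^SO = 45, W^SO = 45 + 6.47·45 = 336.15.
Deadweight loss = 84.11.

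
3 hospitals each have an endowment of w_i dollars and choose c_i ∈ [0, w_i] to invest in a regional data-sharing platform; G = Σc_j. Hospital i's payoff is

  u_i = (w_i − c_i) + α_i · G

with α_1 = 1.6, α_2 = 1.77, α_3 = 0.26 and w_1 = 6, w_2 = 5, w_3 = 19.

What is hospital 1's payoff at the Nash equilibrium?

∂u_i/∂c_i = α_i − 1, so hospital i contributes w_i if α_i > 1, else 0.
α_i > 1 for i ∈ {1, 2}; NE contributions (6, 5, 0), G = 11.
u_1 = (6 − 6) + 1.6·11 = 17.6.

17.6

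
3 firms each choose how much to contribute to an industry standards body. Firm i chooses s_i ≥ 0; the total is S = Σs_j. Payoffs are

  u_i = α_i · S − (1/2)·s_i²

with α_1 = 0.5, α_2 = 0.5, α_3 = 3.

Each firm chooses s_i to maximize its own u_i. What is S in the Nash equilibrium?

Firm i's FOC: ∂u_i/∂s_i = α_i − s_i = 0, so s_i* = α_i.
NE contributions = (0.5, 0.5, 3); S = 4.

4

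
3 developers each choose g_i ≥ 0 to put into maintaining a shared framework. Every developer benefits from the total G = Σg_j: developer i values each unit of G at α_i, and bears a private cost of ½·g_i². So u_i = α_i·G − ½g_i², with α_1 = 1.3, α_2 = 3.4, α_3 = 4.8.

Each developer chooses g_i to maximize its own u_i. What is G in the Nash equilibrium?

Developer i's FOC: ∂u_i/∂g_i = α_i − g_i = 0, so g_i* = α_i.
NE contributions = (1.3, 3.4, 4.8); G = 9.5.

9.5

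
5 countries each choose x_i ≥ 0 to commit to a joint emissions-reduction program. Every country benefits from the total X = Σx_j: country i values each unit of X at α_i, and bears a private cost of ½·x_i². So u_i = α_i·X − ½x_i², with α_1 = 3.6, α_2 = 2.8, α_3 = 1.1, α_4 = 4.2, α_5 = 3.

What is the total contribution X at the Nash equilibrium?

Country i's FOC: ∂u_i/∂x_i = α_i − x_i = 0, so x_i* = α_i.
NE contributions = (3.6, 2.8, 1.1, 4.2, 3); X = 14.7.

14.7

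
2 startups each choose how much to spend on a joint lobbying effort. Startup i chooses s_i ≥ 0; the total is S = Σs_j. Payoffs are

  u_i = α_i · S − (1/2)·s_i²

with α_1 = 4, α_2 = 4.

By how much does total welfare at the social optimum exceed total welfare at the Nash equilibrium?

16

Startup i's FOC: ∂u_i/∂s_i = α_i − s_i = 0, so s_i* = α_i.
NE contributions = (4, 4); S = 8.
W^NE = (Σα)·S − ½Σα_i² = 8² − ½·32 = 48.
Planner sets s_i = Σα_j = 8 for every i, so S^SO = 2·8 = 16.
W^SO = (Σα)·S^SO − ½·2·(Σα)² = (2/2)·8² = 64.
Deadweight loss = W^SO − W^NE = 16.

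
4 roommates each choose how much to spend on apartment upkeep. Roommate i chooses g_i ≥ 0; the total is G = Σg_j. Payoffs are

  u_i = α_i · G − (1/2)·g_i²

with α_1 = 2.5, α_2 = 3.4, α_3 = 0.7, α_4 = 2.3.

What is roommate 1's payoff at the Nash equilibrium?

Roommate i's FOC: ∂u_i/∂g_i = α_i − g_i = 0, so g_i* = α_i.
NE contributions = (2.5, 3.4, 0.7, 2.3); G = 8.9.
u_1 = α_1·G − ½·(g_1)² = 2.5·8.9 − ½·2.5² = 19.125.

19.125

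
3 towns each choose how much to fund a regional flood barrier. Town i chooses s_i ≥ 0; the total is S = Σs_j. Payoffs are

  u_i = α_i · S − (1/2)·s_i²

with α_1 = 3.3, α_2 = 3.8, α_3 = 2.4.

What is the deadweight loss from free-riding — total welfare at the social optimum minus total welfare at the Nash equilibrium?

Town i's FOC: ∂u_i/∂s_i = α_i − s_i = 0, so s_i* = α_i.
NE contributions = (3.3, 3.8, 2.4); S = 9.5.
W^NE = (Σα)·S − ½Σα_i² = 9.5² − ½·31.09 = 74.705.
Planner sets s_i = Σα_j = 9.5 for every i, so S^SO = 3·9.5 = 28.5.
W^SO = (Σα)·S^SO − ½·3·(Σα)² = (3/2)·9.5² = 135.375.
Deadweight loss = W^SO − W^NE = 60.67.

60.67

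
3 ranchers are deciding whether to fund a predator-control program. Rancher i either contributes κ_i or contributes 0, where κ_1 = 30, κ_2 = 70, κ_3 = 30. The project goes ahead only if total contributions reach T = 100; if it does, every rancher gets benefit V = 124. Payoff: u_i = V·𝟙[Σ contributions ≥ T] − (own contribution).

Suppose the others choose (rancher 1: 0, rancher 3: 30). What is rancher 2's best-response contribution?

Others' total = 30. Contributing 70 brings total to 100 ≥ 100: gain V − κ_2 = 54.
Best response: 70.

70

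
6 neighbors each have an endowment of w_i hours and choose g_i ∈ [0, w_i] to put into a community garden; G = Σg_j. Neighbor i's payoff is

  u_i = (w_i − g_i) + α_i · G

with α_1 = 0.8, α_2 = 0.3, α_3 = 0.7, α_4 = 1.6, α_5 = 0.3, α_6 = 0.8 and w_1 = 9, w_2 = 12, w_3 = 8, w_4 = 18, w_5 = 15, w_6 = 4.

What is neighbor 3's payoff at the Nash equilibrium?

∂u_i/∂g_i = α_i − 1, so neighbor i contributes w_i if α_i > 1, else 0.
α_i > 1 for i ∈ {4}; NE contributions (0, 0, 0, 18, 0, 0), G = 18.
u_3 = (8 − 0) + 0.7·18 = 20.6.

20.6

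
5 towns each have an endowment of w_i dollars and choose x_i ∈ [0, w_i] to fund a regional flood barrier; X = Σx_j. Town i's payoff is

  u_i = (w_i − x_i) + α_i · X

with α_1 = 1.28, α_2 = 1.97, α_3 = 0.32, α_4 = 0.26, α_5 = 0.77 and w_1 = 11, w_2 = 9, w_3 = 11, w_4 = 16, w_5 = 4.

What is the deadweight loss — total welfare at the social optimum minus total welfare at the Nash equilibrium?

111.6

∂u_i/∂x_i = α_i − 1, so town i contributes w_i if α_i > 1, else 0.
α_i > 1 for i ∈ {1, 2}; NE contributions (11, 9, 0, 0, 0), X = 20.
W^NE = Σw_i − X^NE + (Σα_i)·X^NE = 51 + 3.6·20 = 123.
Planner: ∂(Σu_j)/∂x_i = Σα_j − 1 = 3.6 > 0, so everyone contributes w_i; X^SO = 51, W^SO = 51 + 3.6·51 = 234.6.
Deadweight loss = 111.6.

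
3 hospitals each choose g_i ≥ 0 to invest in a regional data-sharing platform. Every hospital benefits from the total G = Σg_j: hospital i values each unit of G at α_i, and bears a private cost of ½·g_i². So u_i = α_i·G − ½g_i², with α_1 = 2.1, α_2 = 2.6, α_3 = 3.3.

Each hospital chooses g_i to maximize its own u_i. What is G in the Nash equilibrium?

Hospital i's FOC: ∂u_i/∂g_i = α_i − g_i = 0, so g_i* = α_i.
NE contributions = (2.1, 2.6, 3.3); G = 8.

8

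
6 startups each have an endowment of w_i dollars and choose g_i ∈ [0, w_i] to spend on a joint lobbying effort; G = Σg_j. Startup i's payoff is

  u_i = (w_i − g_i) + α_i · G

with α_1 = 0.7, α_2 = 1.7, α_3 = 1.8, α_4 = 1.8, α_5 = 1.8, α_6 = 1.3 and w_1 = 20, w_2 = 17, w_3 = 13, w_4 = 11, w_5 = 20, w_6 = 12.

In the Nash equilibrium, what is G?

∂u_i/∂g_i = α_i − 1, so startup i contributes w_i if α_i > 1, else 0.
α_i > 1 for i ∈ {2, 3, 4, 5, 6}; NE contributions (0, 17, 13, 11, 20, 12), G = 73.

73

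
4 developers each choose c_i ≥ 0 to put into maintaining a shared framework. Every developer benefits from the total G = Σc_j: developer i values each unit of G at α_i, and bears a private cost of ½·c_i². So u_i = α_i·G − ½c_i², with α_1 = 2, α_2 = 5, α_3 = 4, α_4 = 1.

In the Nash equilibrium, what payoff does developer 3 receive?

Developer i's FOC: ∂u_i/∂c_i = α_i − c_i = 0, so c_i* = α_i.
NE contributions = (2, 5, 4, 1); G = 12.
u_3 = α_3·G − ½·(c_3)² = 4·12 − ½·4² = 40.

40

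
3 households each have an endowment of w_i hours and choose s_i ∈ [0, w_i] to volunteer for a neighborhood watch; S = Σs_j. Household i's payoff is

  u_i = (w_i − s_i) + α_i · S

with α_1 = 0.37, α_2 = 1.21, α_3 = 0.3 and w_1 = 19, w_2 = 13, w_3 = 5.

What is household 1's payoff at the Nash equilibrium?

∂u_i/∂s_i = α_i − 1, so household i contributes w_i if α_i > 1, else 0.
α_i > 1 for i ∈ {2}; NE contributions (0, 13, 0), S = 13.
u_1 = (19 − 0) + 0.37·13 = 23.81.

23.81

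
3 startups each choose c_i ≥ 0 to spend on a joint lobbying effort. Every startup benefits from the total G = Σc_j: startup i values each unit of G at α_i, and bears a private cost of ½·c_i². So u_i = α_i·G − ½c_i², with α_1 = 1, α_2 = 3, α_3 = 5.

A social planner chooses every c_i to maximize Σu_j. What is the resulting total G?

27

Planner FOC: ∂(Σu_j)/∂c_i = (Σα_j) − c_i = 0, so c_i^SO = Σα_j = 9 for every i; G^SO = 27.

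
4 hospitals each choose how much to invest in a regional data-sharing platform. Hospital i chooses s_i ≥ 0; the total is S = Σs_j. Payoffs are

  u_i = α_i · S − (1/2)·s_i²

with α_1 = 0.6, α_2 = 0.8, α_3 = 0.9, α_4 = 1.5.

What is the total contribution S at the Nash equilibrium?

Hospital i's FOC: ∂u_i/∂s_i = α_i − s_i = 0, so s_i* = α_i.
NE contributions = (0.6, 0.8, 0.9, 1.5); S = 3.8.

3.8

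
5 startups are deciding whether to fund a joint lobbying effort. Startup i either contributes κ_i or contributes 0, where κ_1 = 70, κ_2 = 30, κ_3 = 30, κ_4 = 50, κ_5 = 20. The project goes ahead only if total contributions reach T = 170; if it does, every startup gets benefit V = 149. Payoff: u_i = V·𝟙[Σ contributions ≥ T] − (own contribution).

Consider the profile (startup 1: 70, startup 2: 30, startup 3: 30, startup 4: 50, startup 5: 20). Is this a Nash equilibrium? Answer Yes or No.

No

Total = 200 ≥ 170: provided.
Startup 1 (pledges 70, payoff 79): dropping to 0 → total 130, payoff 0. No gain.
Startup 2 (pledges 30, payoff 119): dropping to 0 → total 170, payoff 149. Profitable deviation.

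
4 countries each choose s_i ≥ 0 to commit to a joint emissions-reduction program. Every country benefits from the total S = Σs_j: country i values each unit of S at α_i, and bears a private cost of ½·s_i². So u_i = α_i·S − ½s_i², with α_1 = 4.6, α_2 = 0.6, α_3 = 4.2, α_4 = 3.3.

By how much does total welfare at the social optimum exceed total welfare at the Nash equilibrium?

Country i's FOC: ∂u_i/∂s_i = α_i − s_i = 0, so s_i* = α_i.
NE contributions = (4.6, 0.6, 4.2, 3.3); S = 12.7.
W^NE = (Σα)·S − ½Σα_i² = 12.7² − ½·50.05 = 136.265.
Planner sets s_i = Σα_j = 12.7 for every i, so S^SO = 4·12.7 = 50.8.
W^SO = (Σα)·S^SO − ½·4·(Σα)² = (4/2)·12.7² = 322.58.
Deadweight loss = W^SO − W^NE = 186.315.

186.315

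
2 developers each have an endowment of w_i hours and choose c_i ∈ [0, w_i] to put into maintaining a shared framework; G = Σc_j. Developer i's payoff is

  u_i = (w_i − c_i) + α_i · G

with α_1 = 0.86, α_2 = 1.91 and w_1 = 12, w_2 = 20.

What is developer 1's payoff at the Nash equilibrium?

29.2

∂u_i/∂c_i = α_i − 1, so developer i contributes w_i if α_i > 1, else 0.
α_i > 1 for i ∈ {2}; NE contributions (0, 20), G = 20.
u_1 = (12 − 0) + 0.86·20 = 29.2.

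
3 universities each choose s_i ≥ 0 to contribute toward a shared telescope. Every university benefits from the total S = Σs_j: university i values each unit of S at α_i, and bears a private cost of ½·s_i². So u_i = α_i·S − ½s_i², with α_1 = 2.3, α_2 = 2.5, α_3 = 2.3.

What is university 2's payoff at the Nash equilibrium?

University i's FOC: ∂u_i/∂s_i = α_i − s_i = 0, so s_i* = α_i.
NE contributions = (2.3, 2.5, 2.3); S = 7.1.
u_2 = α_2·S − ½·(s_2)² = 2.5·7.1 − ½·2.5² = 14.625.

14.625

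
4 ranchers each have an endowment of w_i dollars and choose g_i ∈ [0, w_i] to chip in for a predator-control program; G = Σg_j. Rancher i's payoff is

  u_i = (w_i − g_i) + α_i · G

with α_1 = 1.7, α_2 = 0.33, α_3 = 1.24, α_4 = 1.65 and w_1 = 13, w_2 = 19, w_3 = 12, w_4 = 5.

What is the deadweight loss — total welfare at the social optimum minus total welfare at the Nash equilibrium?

74.48

∂u_i/∂g_i = α_i − 1, so rancher i contributes w_i if α_i > 1, else 0.
α_i > 1 for i ∈ {1, 3, 4}; NE contributions (13, 0, 12, 5), G = 30.
W^NE = Σw_i − G^NE + (Σα_i)·G^NE = 49 + 3.92·30 = 166.6.
Planner: ∂(Σu_j)/∂g_i = Σα_j − 1 = 3.92 > 0, so everyone contributes w_i; G^SO = 49, W^SO = 49 + 3.92·49 = 241.08.
Deadweight loss = 74.48.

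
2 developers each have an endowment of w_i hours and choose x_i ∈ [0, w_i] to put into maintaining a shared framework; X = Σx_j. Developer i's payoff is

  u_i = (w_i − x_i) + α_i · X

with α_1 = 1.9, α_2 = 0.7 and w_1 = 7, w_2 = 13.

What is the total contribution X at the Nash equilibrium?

7

∂u_i/∂x_i = α_i − 1, so developer i contributes w_i if α_i > 1, else 0.
α_i > 1 for i ∈ {1}; NE contributions (7, 0), X = 7.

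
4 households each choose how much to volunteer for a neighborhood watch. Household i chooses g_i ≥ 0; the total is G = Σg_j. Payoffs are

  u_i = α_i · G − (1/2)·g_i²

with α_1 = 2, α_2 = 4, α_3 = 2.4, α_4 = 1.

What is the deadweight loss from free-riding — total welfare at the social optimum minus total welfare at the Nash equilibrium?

Household i's FOC: ∂u_i/∂g_i = α_i − g_i = 0, so g_i* = α_i.
NE contributions = (2, 4, 2.4, 1); G = 9.4.
W^NE = (Σα)·G − ½Σα_i² = 9.4² − ½·26.76 = 74.98.
Planner sets g_i = Σα_j = 9.4 for every i, so G^SO = 4·9.4 = 37.6.
W^SO = (Σα)·G^SO − ½·4·(Σα)² = (4/2)·9.4² = 176.72.
Deadweight loss = W^SO − W^NE = 101.74.

101.74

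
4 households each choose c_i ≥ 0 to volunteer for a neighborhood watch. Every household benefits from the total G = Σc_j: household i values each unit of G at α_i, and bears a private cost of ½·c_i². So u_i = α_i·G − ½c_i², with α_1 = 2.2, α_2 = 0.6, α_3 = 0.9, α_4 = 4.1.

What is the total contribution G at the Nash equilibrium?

Household i's FOC: ∂u_i/∂c_i = α_i − c_i = 0, so c_i* = α_i.
NE contributions = (2.2, 0.6, 0.9, 4.1); G = 7.8.

7.8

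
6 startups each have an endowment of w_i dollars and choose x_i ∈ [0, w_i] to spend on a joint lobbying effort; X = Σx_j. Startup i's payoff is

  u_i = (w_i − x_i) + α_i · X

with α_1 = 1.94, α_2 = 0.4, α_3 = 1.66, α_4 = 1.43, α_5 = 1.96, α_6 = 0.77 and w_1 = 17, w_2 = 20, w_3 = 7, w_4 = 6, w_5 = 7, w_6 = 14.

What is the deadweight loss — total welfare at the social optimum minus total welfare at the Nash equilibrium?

∂u_i/∂x_i = α_i − 1, so startup i contributes w_i if α_i > 1, else 0.
α_i > 1 for i ∈ {1, 3, 4, 5}; NE contributions (17, 0, 7, 6, 7, 0), X = 37.
W^NE = Σw_i − X^NE + (Σα_i)·X^NE = 71 + 7.16·37 = 335.92.
Planner: ∂(Σu_j)/∂x_i = Σα_j − 1 = 7.16 > 0, so everyone contributes w_i; X^SO = 71, W^SO = 71 + 7.16·71 = 579.36.
Deadweight loss = 243.44.

243.44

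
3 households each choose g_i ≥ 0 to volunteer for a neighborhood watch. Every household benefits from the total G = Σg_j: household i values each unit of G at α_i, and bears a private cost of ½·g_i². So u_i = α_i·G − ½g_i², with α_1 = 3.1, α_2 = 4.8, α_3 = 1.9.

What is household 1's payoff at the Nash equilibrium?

25.575

Household i's FOC: ∂u_i/∂g_i = α_i − g_i = 0, so g_i* = α_i.
NE contributions = (3.1, 4.8, 1.9); G = 9.8.
u_1 = α_1·G − ½·(g_1)² = 3.1·9.8 − ½·3.1² = 25.575.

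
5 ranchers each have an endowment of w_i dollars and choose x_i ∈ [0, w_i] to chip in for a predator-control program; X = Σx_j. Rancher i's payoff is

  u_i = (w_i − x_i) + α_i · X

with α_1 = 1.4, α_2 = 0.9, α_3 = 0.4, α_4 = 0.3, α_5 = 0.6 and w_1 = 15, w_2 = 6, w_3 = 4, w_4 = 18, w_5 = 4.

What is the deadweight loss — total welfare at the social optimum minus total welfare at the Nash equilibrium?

83.2

∂u_i/∂x_i = α_i − 1, so rancher i contributes w_i if α_i > 1, else 0.
α_i > 1 for i ∈ {1}; NE contributions (15, 0, 0, 0, 0), X = 15.
W^NE = Σw_i − X^NE + (Σα_i)·X^NE = 47 + 2.6·15 = 86.
Planner: ∂(Σu_j)/∂x_i = Σα_j − 1 = 2.6 > 0, so everyone contributes w_i; X^SO = 47, W^SO = 47 + 2.6·47 = 169.2.
Deadweight loss = 83.2.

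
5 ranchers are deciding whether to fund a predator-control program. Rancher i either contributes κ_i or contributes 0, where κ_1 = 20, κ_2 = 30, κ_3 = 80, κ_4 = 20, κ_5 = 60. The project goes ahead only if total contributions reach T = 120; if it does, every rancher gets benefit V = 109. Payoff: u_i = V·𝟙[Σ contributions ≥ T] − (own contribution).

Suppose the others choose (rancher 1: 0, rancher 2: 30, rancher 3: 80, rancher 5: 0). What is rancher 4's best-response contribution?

20

Others' total = 110. Contributing 20 brings total to 130 ≥ 120: gain V − κ_4 = 89.
Best response: 20.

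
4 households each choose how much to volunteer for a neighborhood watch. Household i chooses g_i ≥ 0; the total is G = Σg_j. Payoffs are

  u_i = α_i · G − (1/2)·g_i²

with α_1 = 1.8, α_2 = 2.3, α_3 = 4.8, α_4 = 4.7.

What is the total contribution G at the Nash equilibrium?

Household i's FOC: ∂u_i/∂g_i = α_i − g_i = 0, so g_i* = α_i.
NE contributions = (1.8, 2.3, 4.8, 4.7); G = 13.6.

13.6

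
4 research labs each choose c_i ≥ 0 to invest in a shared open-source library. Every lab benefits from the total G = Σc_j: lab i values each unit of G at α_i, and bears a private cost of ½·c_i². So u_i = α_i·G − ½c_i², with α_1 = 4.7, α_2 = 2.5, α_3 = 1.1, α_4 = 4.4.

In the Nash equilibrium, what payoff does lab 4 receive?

46.2

Lab i's FOC: ∂u_i/∂c_i = α_i − c_i = 0, so c_i* = α_i.
NE contributions = (4.7, 2.5, 1.1, 4.4); G = 12.7.
u_4 = α_4·G − ½·(c_4)² = 4.4·12.7 − ½·4.4² = 46.2.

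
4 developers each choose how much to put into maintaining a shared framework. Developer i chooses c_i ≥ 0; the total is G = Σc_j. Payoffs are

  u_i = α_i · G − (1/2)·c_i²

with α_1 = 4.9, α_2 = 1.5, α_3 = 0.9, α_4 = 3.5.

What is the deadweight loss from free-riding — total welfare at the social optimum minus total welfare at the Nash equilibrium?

136.3

Developer i's FOC: ∂u_i/∂c_i = α_i − c_i = 0, so c_i* = α_i.
NE contributions = (4.9, 1.5, 0.9, 3.5); G = 10.8.
W^NE = (Σα)·G − ½Σα_i² = 10.8² − ½·39.32 = 96.98.
Planner sets c_i = Σα_j = 10.8 for every i, so G^SO = 4·10.8 = 43.2.
W^SO = (Σα)·G^SO − ½·4·(Σα)² = (4/2)·10.8² = 233.28.
Deadweight loss = W^SO − W^NE = 136.3.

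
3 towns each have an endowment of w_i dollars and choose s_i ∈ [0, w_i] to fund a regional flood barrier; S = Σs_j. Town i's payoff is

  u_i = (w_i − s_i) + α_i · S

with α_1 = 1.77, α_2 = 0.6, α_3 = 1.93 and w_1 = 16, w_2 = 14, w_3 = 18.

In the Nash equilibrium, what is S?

34

∂u_i/∂s_i = α_i − 1, so town i contributes w_i if α_i > 1, else 0.
α_i > 1 for i ∈ {1, 3}; NE contributions (16, 0, 18), S = 34.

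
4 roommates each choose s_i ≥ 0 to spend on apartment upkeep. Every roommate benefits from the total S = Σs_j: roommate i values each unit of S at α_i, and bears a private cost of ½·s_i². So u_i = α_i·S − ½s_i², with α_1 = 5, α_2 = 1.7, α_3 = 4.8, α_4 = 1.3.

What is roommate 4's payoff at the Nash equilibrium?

Roommate i's FOC: ∂u_i/∂s_i = α_i − s_i = 0, so s_i* = α_i.
NE contributions = (5, 1.7, 4.8, 1.3); S = 12.8.
u_4 = α_4·S − ½·(s_4)² = 1.3·12.8 − ½·1.3² = 15.795.

15.795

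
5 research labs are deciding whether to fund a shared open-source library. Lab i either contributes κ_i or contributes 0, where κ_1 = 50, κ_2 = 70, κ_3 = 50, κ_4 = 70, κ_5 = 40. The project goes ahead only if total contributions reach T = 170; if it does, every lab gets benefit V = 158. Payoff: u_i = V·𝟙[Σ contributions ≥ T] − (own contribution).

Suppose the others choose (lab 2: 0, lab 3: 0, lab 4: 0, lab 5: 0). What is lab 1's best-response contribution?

0

Others' total = 0. Even contributing 50 gives 50 < 170: no benefit either way.
Best response: 0.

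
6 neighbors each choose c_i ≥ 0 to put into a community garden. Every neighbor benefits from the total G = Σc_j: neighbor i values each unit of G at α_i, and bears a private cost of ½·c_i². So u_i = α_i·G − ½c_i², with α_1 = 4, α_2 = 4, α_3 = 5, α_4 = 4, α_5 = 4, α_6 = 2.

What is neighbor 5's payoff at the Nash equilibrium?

Neighbor i's FOC: ∂u_i/∂c_i = α_i − c_i = 0, so c_i* = α_i.
NE contributions = (4, 4, 5, 4, 4, 2); G = 23.
u_5 = α_5·G − ½·(c_5)² = 4·23 − ½·4² = 84.

84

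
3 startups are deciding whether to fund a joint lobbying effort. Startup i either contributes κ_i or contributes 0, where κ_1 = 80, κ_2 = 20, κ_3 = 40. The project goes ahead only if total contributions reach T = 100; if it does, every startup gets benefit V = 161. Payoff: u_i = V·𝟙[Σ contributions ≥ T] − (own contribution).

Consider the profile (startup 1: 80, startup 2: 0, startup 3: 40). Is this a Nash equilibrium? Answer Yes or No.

Yes

Total = 120 ≥ 100: provided.
Startup 1 (pledges 80, payoff 81): dropping to 0 → total 40, payoff 0. No gain.
Startup 2 (pledges 0, payoff 161): pledging 20 → total 140, payoff 141. No gain.
Startup 3 (pledges 40, payoff 121): dropping to 0 → total 80, payoff 0. No gain.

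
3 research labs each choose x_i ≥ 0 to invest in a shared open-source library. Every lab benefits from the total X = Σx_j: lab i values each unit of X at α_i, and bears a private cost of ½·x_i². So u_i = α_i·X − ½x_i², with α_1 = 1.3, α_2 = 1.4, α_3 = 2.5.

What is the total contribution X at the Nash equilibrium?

5.2

Lab i's FOC: ∂u_i/∂x_i = α_i − x_i = 0, so x_i* = α_i.
NE contributions = (1.3, 1.4, 2.5); X = 5.2.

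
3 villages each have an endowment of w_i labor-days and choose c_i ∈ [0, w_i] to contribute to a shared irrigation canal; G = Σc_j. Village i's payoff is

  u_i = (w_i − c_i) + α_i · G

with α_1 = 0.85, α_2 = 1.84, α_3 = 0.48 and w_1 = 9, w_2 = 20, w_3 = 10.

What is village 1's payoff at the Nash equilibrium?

∂u_i/∂c_i = α_i − 1, so village i contributes w_i if α_i > 1, else 0.
α_i > 1 for i ∈ {2}; NE contributions (0, 20, 0), G = 20.
u_1 = (9 − 0) + 0.85·20 = 26.

26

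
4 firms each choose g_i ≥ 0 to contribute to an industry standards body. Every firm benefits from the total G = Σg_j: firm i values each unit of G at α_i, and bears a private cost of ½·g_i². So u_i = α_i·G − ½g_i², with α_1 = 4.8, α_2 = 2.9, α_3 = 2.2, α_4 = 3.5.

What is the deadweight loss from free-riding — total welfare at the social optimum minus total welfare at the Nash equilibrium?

203.83

Firm i's FOC: ∂u_i/∂g_i = α_i − g_i = 0, so g_i* = α_i.
NE contributions = (4.8, 2.9, 2.2, 3.5); G = 13.4.
W^NE = (Σα)·G − ½Σα_i² = 13.4² − ½·48.54 = 155.29.
Planner sets g_i = Σα_j = 13.4 for every i, so G^SO = 4·13.4 = 53.6.
W^SO = (Σα)·G^SO − ½·4·(Σα)² = (4/2)·13.4² = 359.12.
Deadweight loss = W^SO − W^NE = 203.83.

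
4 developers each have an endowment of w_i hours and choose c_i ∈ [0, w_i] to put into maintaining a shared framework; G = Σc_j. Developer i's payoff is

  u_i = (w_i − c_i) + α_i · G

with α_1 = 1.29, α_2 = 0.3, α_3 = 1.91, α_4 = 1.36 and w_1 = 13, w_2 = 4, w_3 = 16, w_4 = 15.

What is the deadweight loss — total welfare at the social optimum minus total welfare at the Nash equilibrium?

15.44

∂u_i/∂c_i = α_i − 1, so developer i contributes w_i if α_i > 1, else 0.
α_i > 1 for i ∈ {1, 3, 4}; NE contributions (13, 0, 16, 15), G = 44.
W^NE = Σw_i − G^NE + (Σα_i)·G^NE = 48 + 3.86·44 = 217.84.
Planner: ∂(Σu_j)/∂c_i = Σα_j − 1 = 3.86 > 0, so everyone contributes w_i; G^SO = 48, W^SO = 48 + 3.86·48 = 233.28.
Deadweight loss = 15.44.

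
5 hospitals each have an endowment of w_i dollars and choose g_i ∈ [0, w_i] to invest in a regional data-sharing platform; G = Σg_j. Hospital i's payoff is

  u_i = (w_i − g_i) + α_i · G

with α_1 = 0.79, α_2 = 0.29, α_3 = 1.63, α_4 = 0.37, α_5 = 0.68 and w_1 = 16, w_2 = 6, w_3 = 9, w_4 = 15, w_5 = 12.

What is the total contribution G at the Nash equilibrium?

9

∂u_i/∂g_i = α_i − 1, so hospital i contributes w_i if α_i > 1, else 0.
α_i > 1 for i ∈ {3}; NE contributions (0, 0, 9, 0, 0), G = 9.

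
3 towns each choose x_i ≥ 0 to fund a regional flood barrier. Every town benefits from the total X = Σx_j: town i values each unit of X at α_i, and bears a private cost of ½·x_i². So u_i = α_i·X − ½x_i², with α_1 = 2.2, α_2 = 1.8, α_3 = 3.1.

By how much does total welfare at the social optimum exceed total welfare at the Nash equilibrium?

34.05

Town i's FOC: ∂u_i/∂x_i = α_i − x_i = 0, so x_i* = α_i.
NE contributions = (2.2, 1.8, 3.1); X = 7.1.
W^NE = (Σα)·X − ½Σα_i² = 7.1² − ½·17.69 = 41.565.
Planner sets x_i = Σα_j = 7.1 for every i, so X^SO = 3·7.1 = 21.3.
W^SO = (Σα)·X^SO − ½·3·(Σα)² = (3/2)·7.1² = 75.615.
Deadweight loss = W^SO − W^NE = 34.05.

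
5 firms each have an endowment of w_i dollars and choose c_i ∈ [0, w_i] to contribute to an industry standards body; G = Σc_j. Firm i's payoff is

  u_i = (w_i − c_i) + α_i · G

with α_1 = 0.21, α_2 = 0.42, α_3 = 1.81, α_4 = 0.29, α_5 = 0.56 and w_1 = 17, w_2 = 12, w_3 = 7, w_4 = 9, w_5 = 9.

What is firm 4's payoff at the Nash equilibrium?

11.03

∂u_i/∂c_i = α_i − 1, so firm i contributes w_i if α_i > 1, else 0.
α_i > 1 for i ∈ {3}; NE contributions (0, 0, 7, 0, 0), G = 7.
u_4 = (9 − 0) + 0.29·7 = 11.03.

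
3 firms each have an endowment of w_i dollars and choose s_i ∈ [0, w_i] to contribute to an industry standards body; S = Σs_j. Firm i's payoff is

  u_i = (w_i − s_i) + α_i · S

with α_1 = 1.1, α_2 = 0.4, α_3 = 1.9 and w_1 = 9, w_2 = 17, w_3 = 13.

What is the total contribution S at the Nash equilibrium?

22

∂u_i/∂s_i = α_i − 1, so firm i contributes w_i if α_i > 1, else 0.
α_i > 1 for i ∈ {1, 3}; NE contributions (9, 0, 13), S = 22.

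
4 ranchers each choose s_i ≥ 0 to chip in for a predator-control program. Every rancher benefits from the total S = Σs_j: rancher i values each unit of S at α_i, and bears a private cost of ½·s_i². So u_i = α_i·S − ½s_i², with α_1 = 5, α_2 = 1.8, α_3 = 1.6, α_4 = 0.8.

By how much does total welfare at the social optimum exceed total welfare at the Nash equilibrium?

Rancher i's FOC: ∂u_i/∂s_i = α_i − s_i = 0, so s_i* = α_i.
NE contributions = (5, 1.8, 1.6, 0.8); S = 9.2.
W^NE = (Σα)·S − ½Σα_i² = 9.2² − ½·31.44 = 68.92.
Planner sets s_i = Σα_j = 9.2 for every i, so S^SO = 4·9.2 = 36.8.
W^SO = (Σα)·S^SO − ½·4·(Σα)² = (4/2)·9.2² = 169.28.
Deadweight loss = W^SO − W^NE = 100.36.

100.36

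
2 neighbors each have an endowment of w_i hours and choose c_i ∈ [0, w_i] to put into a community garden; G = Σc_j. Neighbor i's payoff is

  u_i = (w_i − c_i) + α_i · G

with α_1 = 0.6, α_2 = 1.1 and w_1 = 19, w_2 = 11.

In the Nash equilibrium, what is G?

11

∂u_i/∂c_i = α_i − 1, so neighbor i contributes w_i if α_i > 1, else 0.
α_i > 1 for i ∈ {2}; NE contributions (0, 11), G = 11.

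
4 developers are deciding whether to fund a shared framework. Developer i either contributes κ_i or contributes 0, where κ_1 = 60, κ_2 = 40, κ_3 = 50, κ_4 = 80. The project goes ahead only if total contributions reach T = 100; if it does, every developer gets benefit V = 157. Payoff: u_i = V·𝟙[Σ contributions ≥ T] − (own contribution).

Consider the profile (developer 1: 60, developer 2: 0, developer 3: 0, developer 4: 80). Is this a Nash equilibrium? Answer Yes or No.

Total = 140 ≥ 100: provided.
Developer 1 (pledges 60, payoff 97): dropping to 0 → total 80, payoff 0. No gain.
Developer 2 (pledges 0, payoff 157): pledging 40 → total 180, payoff 117. No gain.
Developer 3 (pledges 0, payoff 157): pledging 50 → total 190, payoff 107. No gain.
Developer 4 (pledges 80, payoff 77): dropping to 0 → total 60, payoff 0. No gain.

Yes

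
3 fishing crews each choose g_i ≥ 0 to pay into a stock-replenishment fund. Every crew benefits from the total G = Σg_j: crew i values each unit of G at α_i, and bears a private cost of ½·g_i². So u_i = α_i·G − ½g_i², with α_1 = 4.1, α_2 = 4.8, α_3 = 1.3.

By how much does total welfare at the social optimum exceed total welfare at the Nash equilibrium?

72.79

Crew i's FOC: ∂u_i/∂g_i = α_i − g_i = 0, so g_i* = α_i.
NE contributions = (4.1, 4.8, 1.3); G = 10.2.
W^NE = (Σα)·G − ½Σα_i² = 10.2² − ½·41.54 = 83.27.
Planner sets g_i = Σα_j = 10.2 for every i, so G^SO = 3·10.2 = 30.6.
W^SO = (Σα)·G^SO − ½·3·(Σα)² = (3/2)·10.2² = 156.06.
Deadweight loss = W^SO − W^NE = 72.79.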